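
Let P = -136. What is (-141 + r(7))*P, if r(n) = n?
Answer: 18224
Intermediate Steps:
(-141 + r(7))*P = (-141 + 7)*(-136) = -134*(-136) = 18224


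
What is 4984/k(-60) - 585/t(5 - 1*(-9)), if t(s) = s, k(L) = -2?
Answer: -35473/14 ≈ -2533.8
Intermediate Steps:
4984/k(-60) - 585/t(5 - 1*(-9)) = 4984/(-2) - 585/(5 - 1*(-9)) = 4984*(-1/2) - 585/(5 + 9) = -2492 - 585/14 = -35473/14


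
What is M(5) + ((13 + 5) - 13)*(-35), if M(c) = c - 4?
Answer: -174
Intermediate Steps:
M(c) = -4 + c
M(5) + ((13 + 5) - 13)*(-35) = (-4 + 5) + ((13 + 5) - 13)*(-35) = 1 + (18 - 13)*(-35) = 1 + 5*(-35) = 1 - 175 = -174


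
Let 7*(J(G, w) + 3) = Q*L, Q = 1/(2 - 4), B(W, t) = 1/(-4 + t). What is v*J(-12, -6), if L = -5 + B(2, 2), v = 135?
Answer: -9855/28 ≈ -351.96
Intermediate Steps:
Q = -½ (Q = 1/(-2) = -½ ≈ -0.50000)
L = -11/2 (L = -5 + 1/(-4 + 2) = -5 + 1/(-2) = -5 - ½ = -11/2 ≈ -5.5000)
J(G, w) = -73/28 (J(G, w) = -3 + (-½*(-11/2))/7 = -3 + (⅐)*(11/4) = -3 + 11/28 = -73/28)
v*J(-12, -6) = 135*(-73/28) = -9855/28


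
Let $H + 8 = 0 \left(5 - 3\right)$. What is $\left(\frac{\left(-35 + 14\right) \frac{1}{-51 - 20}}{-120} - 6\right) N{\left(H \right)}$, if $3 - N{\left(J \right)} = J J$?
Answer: $\frac{1039867}{2840} \approx 366.15$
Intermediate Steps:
$H = -8$ ($H = -8 + 0 \left(5 - 3\right) = -8 + 0 \cdot 2 = -8 + 0 = -8$)
$N{\left(J \right)} = 3 - J^{2}$ ($N{\left(J \right)} = 3 - J J = 3 - J^{2}$)
$\left(\frac{\left(-35 + 14\right) \frac{1}{-51 - 20}}{-120} - 6\right) N{\left(H \right)} = \left(\frac{\left(-35 + 14\right) \frac{1}{-51 - 20}}{-120} - 6\right) \left(3 - \left(-8\right)^{2}\right) = \left(- \frac{21}{-71} \left(- \frac{1}{120}\right) + \left(-62 + 56\right)\right) \left(3 - 64\right) = \left(\left(-21\right) \left(- \frac{1}{71}\right) \left(- \frac{1}{120}\right) - 6\right) \left(3 - 64\right) = \left(\frac{21}{71} \left(- \frac{1}{120}\right) - 6\right) \left(-61\right) = \left(- \frac{7}{2840} - 6\right) \left(-61\right) = \left(- \frac{17047}{2840}\right) \left(-61\right) = \frac{1039867}{2840}$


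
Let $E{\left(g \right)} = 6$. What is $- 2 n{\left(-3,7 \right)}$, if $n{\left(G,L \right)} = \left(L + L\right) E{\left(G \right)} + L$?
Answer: $-182$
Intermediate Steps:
$n{\left(G,L \right)} = 13 L$ ($n{\left(G,L \right)} = \left(L + L\right) 6 + L = 2 L 6 + L = 12 L + L = 13 L$)
$- 2 n{\left(-3,7 \right)} = - 2 \cdot 13 \cdot 7 = - 2 \cdot 91 = \left(-1\right) 182 = -182$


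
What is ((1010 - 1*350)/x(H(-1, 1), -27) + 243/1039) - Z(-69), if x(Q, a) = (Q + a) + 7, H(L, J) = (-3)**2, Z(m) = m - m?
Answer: -62097/1039 ≈ -59.766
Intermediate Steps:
Z(m) = 0
H(L, J) = 9
x(Q, a) = 7 + Q + a
((1010 - 1*350)/x(H(-1, 1), -27) + 243/1039) - Z(-69) = ((1010 - 1*350)/(7 + 9 - 27) + 243/1039) - 1*0 = ((1010 - 350)/(-11) + 243*(1/1039)) + 0 = (660*(-1/11) + 243/1039) + 0 = (-60 + 243/1039) + 0 = -62097/1039 + 0 = -62097/1039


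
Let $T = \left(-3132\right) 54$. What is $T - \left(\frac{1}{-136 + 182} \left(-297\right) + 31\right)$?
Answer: $- \frac{7781017}{46} \approx -1.6915 \cdot 10^{5}$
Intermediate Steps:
$T = -169128$
$T - \left(\frac{1}{-136 + 182} \left(-297\right) + 31\right) = -169128 - \left(\frac{1}{-136 + 182} \left(-297\right) + 31\right) = -169128 - \left(\frac{1}{46} \left(-297\right) + 31\right) = -169128 - \left(- \frac{297}{46} + 31\right) = -169128 - \frac{1129}{46} = - \frac{7781017}{46}$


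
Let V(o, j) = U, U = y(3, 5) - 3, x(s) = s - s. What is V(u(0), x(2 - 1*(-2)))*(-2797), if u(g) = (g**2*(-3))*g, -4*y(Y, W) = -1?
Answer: 30767/4 ≈ 7691.8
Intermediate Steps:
y(Y, W) = 1/4 (y(Y, W) = -1/4*(-1) = 1/4)
x(s) = 0
u(g) = -3*g**3 (u(g) = (-3*g**2)*g = -3*g**3)
U = -11/4 (U = 1/4 - 3 = -11/4 ≈ -2.7500)
V(o, j) = -11/4
V(u(0), x(2 - 1*(-2)))*(-2797) = -11/4*(-2797) = 30767/4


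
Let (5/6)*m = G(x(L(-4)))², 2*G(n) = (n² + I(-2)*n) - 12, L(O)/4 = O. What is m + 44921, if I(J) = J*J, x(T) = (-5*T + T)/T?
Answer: 224821/5 ≈ 44964.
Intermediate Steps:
L(O) = 4*O
x(T) = -4 (x(T) = (-4*T)/T = -4)
I(J) = J²
G(n) = -6 + n²/2 + 2*n (G(n) = ((n² + (-2)²*n) - 12)/2 = ((n² + 4*n) - 12)/2 = (-12 + n² + 4*n)/2 = -6 + n²/2 + 2*n)
m = 216/5 (m = 6*(-6 + (½)*(-4)² + 2*(-4))²/5 = 6*(-6 + (½)*16 - 8)²/5 = 6*(-6 + 8 - 8)²/5 = (6/5)*(-6)² = (6/5)*36 = 216/5 ≈ 43.200)
m + 44921 = 216/5 + 44921 = 224821/5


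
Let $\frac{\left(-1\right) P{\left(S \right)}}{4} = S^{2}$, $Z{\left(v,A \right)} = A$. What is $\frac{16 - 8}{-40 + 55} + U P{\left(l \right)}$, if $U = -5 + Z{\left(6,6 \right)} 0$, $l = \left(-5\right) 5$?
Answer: $\frac{187508}{15} \approx 12501.0$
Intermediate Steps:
$l = -25$
$U = -5$ ($U = -5 + 6 \cdot 0 = -5 + 0 = -5$)
$P{\left(S \right)} = - 4 S^{2}$
$\frac{16 - 8}{-40 + 55} + U P{\left(l \right)} = \frac{16 - 8}{-40 + 55} - 5 \left(- 4 \left(-25\right)^{2}\right) = \frac{8}{15} - 5 \left(\left(-4\right) 625\right) = 8 \cdot \frac{1}{15} - -12500 = \frac{8}{15} + 12500 = \frac{187508}{15}$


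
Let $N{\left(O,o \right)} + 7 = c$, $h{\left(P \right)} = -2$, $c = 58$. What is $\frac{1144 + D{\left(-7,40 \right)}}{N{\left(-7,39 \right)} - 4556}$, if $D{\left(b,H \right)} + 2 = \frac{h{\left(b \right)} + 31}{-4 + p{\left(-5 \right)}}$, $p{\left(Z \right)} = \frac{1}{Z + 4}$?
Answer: $- \frac{5681}{22525} \approx -0.25221$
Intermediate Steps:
$N{\left(O,o \right)} = 51$ ($N{\left(O,o \right)} = -7 + 58 = 51$)
$p{\left(Z \right)} = \frac{1}{4 + Z}$
$D{\left(b,H \right)} = - \frac{39}{5}$ ($D{\left(b,H \right)} = -2 + \frac{-2 + 31}{-4 + \frac{1}{4 - 5}} = -2 + \frac{29}{-4 + \frac{1}{-1}} = -2 + \frac{29}{-4 - 1} = -2 + \frac{29}{-5} = -2 + 29 \left(- \frac{1}{5}\right) = -2 - \frac{29}{5} = - \frac{39}{5}$)
$\frac{1144 + D{\left(-7,40 \right)}}{N{\left(-7,39 \right)} - 4556} = \frac{1144 - \frac{39}{5}}{51 - 4556} = \frac{5681}{5 \left(-4505\right)} = \frac{5681}{5} \left(- \frac{1}{4505}\right) = - \frac{5681}{22525}$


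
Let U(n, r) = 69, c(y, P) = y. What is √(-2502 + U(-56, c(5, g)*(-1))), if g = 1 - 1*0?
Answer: I*√2433 ≈ 49.325*I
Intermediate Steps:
g = 1 (g = 1 + 0 = 1)
√(-2502 + U(-56, c(5, g)*(-1))) = √(-2502 + 69) = √(-2433) = I*√2433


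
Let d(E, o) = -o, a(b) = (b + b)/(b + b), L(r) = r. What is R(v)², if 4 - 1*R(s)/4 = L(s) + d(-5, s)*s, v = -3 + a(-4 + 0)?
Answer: 1600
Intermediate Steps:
a(b) = 1 (a(b) = (2*b)/((2*b)) = (2*b)*(1/(2*b)) = 1)
v = -2 (v = -3 + 1 = -2)
R(s) = 16 - 4*s + 4*s² (R(s) = 16 - 4*(s + (-s)*s) = 16 - 4*(s - s²) = 16 + (-4*s + 4*s²) = 16 - 4*s + 4*s²)
R(v)² = (16 - 4*(-2) + 4*(-2)²)² = (16 + 8 + 4*4)² = (16 + 8 + 16)² = 40² = 1600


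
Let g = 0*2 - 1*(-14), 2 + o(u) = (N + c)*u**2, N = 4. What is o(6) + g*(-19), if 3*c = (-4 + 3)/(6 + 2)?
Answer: -251/2 ≈ -125.50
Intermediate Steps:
c = -1/24 (c = ((-4 + 3)/(6 + 2))/3 = (-1/8)/3 = (-1*1/8)/3 = (1/3)*(-1/8) = -1/24 ≈ -0.041667)
o(u) = -2 + 95*u**2/24 (o(u) = -2 + (4 - 1/24)*u**2 = -2 + 95*u**2/24)
g = 14 (g = 0 + 14 = 14)
o(6) + g*(-19) = (-2 + (95/24)*6**2) + 14*(-19) = (-2 + (95/24)*36) - 266 = (-2 + 285/2) - 266 = 281/2 - 266 = -251/2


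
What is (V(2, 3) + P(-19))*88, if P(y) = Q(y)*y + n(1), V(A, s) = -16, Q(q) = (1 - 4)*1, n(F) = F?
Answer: 3696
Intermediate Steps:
Q(q) = -3 (Q(q) = -3*1 = -3)
P(y) = 1 - 3*y (P(y) = -3*y + 1 = 1 - 3*y)
(V(2, 3) + P(-19))*88 = (-16 + (1 - 3*(-19)))*88 = (-16 + (1 + 57))*88 = (-16 + 58)*88 = 42*88 = 3696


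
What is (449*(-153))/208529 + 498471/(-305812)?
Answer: -124954026123/63770670548 ≈ -1.9594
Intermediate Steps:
(449*(-153))/208529 + 498471/(-305812) = -68697*1/208529 + 498471*(-1/305812) = -68697/208529 - 498471/305812 = -124954026123/63770670548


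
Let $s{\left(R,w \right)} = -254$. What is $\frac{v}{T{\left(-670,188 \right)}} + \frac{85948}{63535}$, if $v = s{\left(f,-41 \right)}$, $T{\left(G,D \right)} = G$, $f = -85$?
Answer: $\frac{1474461}{851369} \approx 1.7319$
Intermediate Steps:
$v = -254$
$\frac{v}{T{\left(-670,188 \right)}} + \frac{85948}{63535} = - \frac{254}{-670} + \frac{85948}{63535} = \left(-254\right) \left(- \frac{1}{670}\right) + 85948 \cdot \frac{1}{63535} = \frac{127}{335} + \frac{85948}{63535} = \frac{1474461}{851369}$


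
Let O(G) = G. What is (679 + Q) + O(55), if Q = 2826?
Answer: 3560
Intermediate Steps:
(679 + Q) + O(55) = (679 + 2826) + 55 = 3505 + 55 = 3560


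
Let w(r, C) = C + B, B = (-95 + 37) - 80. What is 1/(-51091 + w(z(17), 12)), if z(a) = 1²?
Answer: -1/51217 ≈ -1.9525e-5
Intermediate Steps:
B = -138 (B = -58 - 80 = -138)
z(a) = 1
w(r, C) = -138 + C (w(r, C) = C - 138 = -138 + C)
1/(-51091 + w(z(17), 12)) = 1/(-51091 + (-138 + 12)) = 1/(-51091 - 126) = 1/(-51217) = -1/51217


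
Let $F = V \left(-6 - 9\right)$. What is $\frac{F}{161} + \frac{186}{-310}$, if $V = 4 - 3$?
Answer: $- \frac{558}{805} \approx -0.69317$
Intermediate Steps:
$V = 1$
$F = -15$ ($F = 1 \left(-6 - 9\right) = 1 \left(-15\right) = -15$)
$\frac{F}{161} + \frac{186}{-310} = - \frac{15}{161} + \frac{186}{-310} = \left(-15\right) \frac{1}{161} + 186 \left(- \frac{1}{310}\right) = - \frac{15}{161} - \frac{3}{5} = - \frac{558}{805}$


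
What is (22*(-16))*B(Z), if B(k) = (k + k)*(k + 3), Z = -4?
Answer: -2816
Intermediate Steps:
B(k) = 2*k*(3 + k) (B(k) = (2*k)*(3 + k) = 2*k*(3 + k))
(22*(-16))*B(Z) = (22*(-16))*(2*(-4)*(3 - 4)) = -704*(-4)*(-1) = -352*8 = -2816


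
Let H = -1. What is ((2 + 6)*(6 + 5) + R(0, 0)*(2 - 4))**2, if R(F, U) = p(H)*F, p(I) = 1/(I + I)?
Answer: 7744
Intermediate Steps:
p(I) = 1/(2*I)
R(F, U) = -F/2 (R(F, U) = ((1/2)/(-1))*F = ((1/2)*(-1))*F = -F/2)
((2 + 6)*(6 + 5) + R(0, 0)*(2 - 4))**2 = ((2 + 6)*(6 + 5) + (-1/2*0)*(2 - 4))**2 = (8*11 + 0*(-2))**2 = (88 + 0)**2 = 88**2 = 7744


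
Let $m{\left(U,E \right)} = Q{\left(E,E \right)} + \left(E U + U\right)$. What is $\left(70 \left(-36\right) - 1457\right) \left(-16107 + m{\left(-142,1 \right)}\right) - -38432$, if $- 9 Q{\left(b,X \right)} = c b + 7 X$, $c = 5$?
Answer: $\frac{195692225}{3} \approx 6.5231 \cdot 10^{7}$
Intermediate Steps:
$Q{\left(b,X \right)} = - \frac{7 X}{9} - \frac{5 b}{9}$ ($Q{\left(b,X \right)} = - \frac{5 b + 7 X}{9} = - \frac{7 X}{9} - \frac{5 b}{9}$)
$m{\left(U,E \right)} = U - \frac{4 E}{3} + E U$ ($m{\left(U,E \right)} = \left(- \frac{7 E}{9} - \frac{5 E}{9}\right) + \left(E U + U\right) = - \frac{4 E}{3} + \left(U + E U\right) = U - \frac{4 E}{3} + E U$)
$\left(70 \left(-36\right) - 1457\right) \left(-16107 + m{\left(-142,1 \right)}\right) - -38432 = \left(70 \left(-36\right) - 1457\right) \left(-16107 - \frac{856}{3}\right) - -38432 = \left(-2520 - 1457\right) \left(-16107 - \frac{856}{3}\right) + 38432 = - 3977 \left(-16107 - \frac{856}{3}\right) + 38432 = \left(-3977\right) \left(- \frac{49177}{3}\right) + 38432 = \frac{195576929}{3} + 38432 = \frac{195692225}{3}$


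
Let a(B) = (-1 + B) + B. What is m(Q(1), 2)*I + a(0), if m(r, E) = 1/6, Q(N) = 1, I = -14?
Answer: -10/3 ≈ -3.3333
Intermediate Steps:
a(B) = -1 + 2*B
m(r, E) = ⅙
m(Q(1), 2)*I + a(0) = (⅙)*(-14) + (-1 + 2*0) = -7/3 + (-1 + 0) = -7/3 - 1 = -10/3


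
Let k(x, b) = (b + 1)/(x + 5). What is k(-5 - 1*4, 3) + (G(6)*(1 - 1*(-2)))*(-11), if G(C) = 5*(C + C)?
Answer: -1981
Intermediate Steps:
k(x, b) = (1 + b)/(5 + x)
G(C) = 10*C (G(C) = 5*(2*C) = 10*C)
k(-5 - 1*4, 3) + (G(6)*(1 - 1*(-2)))*(-11) = (1 + 3)/(5 + (-5 - 1*4)) + ((10*6)*(1 - 1*(-2)))*(-11) = 4/(5 + (-5 - 4)) + (60*(1 + 2))*(-11) = 4/(5 - 9) + (60*3)*(-11) = 4/(-4) + 180*(-11) = -¼*4 - 1980 = -1 - 1980 = -1981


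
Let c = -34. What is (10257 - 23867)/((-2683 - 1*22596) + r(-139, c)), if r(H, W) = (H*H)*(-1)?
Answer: 1361/4460 ≈ 0.30516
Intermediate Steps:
r(H, W) = -H² (r(H, W) = H²*(-1) = -H²)
(10257 - 23867)/((-2683 - 1*22596) + r(-139, c)) = (10257 - 23867)/((-2683 - 1*22596) - 1*(-139)²) = -13610/((-2683 - 22596) - 1*19321) = -13610/(-25279 - 19321) = -13610/(-44600) = -13610*(-1/44600) = 1361/4460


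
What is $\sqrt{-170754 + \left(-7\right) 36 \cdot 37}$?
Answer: $i \sqrt{180078} \approx 424.36 i$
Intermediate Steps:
$\sqrt{-170754 + \left(-7\right) 36 \cdot 37} = \sqrt{-170754 - 9324} = \sqrt{-180078} = i \sqrt{180078}$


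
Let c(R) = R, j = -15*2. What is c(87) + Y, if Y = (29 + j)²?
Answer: 88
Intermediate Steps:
j = -30
Y = 1 (Y = (29 - 30)² = (-1)² = 1)
c(87) + Y = 87 + 1 = 88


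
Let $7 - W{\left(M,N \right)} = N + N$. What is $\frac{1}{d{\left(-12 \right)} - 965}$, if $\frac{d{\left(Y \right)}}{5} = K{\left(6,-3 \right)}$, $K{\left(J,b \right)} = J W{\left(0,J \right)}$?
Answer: $- \frac{1}{1115} \approx -0.00089686$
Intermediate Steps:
$W{\left(M,N \right)} = 7 - 2 N$ ($W{\left(M,N \right)} = 7 - \left(N + N\right) = 7 - 2 N$)
$K{\left(J,b \right)} = J \left(7 - 2 J\right)$
$d{\left(Y \right)} = -150$ ($d{\left(Y \right)} = 5 \cdot 6 \left(7 - 12\right) = 5 \cdot 6 \left(-5\right) = 5 \left(-30\right) = -150$)
$\frac{1}{d{\left(-12 \right)} - 965} = \frac{1}{-150 - 965} = \frac{1}{-1115} = - \frac{1}{1115}$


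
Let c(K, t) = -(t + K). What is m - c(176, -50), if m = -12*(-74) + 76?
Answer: 1090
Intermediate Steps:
m = 964 (m = 888 + 76 = 964)
c(K, t) = -K - t (c(K, t) = -(K + t) = -K - t)
m - c(176, -50) = 964 - (-1*176 - 1*(-50)) = 964 - (-176 + 50) = 964 - 1*(-126) = 964 + 126 = 1090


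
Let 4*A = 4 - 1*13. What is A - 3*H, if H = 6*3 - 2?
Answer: -201/4 ≈ -50.250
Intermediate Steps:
A = -9/4 (A = (4 - 1*13)/4 = (4 - 13)/4 = (¼)*(-9) = -9/4 ≈ -2.2500)
H = 16 (H = 18 - 2 = 16)
A - 3*H = -9/4 - 3*16 = -9/4 - 48 = -201/4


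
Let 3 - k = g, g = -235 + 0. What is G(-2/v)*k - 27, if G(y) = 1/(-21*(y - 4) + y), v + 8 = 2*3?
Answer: -745/32 ≈ -23.281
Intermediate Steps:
v = -2 (v = -8 + 2*3 = -8 + 6 = -2)
g = -235
k = 238 (k = 3 - 1*(-235) = 3 + 235 = 238)
G(y) = 1/(84 - 20*y) (G(y) = 1/(-21*(-4 + y) + y) = 1/((84 - 21*y) + y) = 1/(84 - 20*y))
G(-2/v)*k - 27 = -1/(-84 + 20*(-2/(-2)))*238 - 27 = -1/(-84 + 20*(-2*(-½)))*238 - 27 = -1/(-84 + 20*1)*238 - 27 = -1/(-84 + 20)*238 - 27 = -1/(-64)*238 - 27 = -1*(-1/64)*238 - 27 = (1/64)*238 - 27 = 119/32 - 27 = -745/32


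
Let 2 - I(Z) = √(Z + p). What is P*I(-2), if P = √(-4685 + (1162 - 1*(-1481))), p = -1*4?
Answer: 2*√3063 + 2*I*√2042 ≈ 110.69 + 90.377*I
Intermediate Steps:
p = -4
P = I*√2042 (P = √(-4685 + (1162 + 1481)) = √(-4685 + 2643) = √(-2042) = I*√2042 ≈ 45.188*I)
I(Z) = 2 - √(-4 + Z) (I(Z) = 2 - √(Z - 4) = 2 - √(-4 + Z))
P*I(-2) = (I*√2042)*(2 - √(-4 - 2)) = (I*√2042)*(2 - √(-6)) = (I*√2042)*(2 - I*√6) = I*√2042*(2 - I*√6)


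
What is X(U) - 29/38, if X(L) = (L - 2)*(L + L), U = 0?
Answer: -29/38 ≈ -0.76316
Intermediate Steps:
X(L) = 2*L*(-2 + L) (X(L) = (-2 + L)*(2*L) = 2*L*(-2 + L))
X(U) - 29/38 = 2*0*(-2 + 0) - 29/38 = 2*0*(-2) + (1/38)*(-29) = 0 - 29/38 = -29/38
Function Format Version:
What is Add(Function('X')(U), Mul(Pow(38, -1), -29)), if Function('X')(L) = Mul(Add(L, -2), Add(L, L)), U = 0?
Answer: Rational(-29, 38) ≈ -0.76316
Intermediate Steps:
Function('X')(L) = Mul(2, L, Add(-2, L)) (Function('X')(L) = Mul(Add(-2, L), Mul(2, L)) = Mul(2, L, Add(-2, L)))
Add(Function('X')(U), Mul(Pow(38, -1), -29)) = Add(Mul(2, 0, Add(-2, 0)), Mul(Pow(38, -1), -29)) = Add(Mul(2, 0, -2), Mul(Rational(1, 38), -29)) = Add(0, Rational(-29, 38)) = Rational(-29, 38)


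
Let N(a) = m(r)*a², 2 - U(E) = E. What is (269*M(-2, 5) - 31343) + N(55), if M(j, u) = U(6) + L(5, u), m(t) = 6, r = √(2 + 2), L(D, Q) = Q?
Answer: -12924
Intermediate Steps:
r = 2 (r = √4 = 2)
U(E) = 2 - E
M(j, u) = -4 + u (M(j, u) = (2 - 1*6) + u = (2 - 6) + u = -4 + u)
N(a) = 6*a²
(269*M(-2, 5) - 31343) + N(55) = (269*(-4 + 5) - 31343) + 6*55² = (269*1 - 31343) + 6*3025 = (269 - 31343) + 18150 = -31074 + 18150 = -12924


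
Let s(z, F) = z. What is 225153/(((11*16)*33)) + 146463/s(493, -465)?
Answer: 320552511/954448 ≈ 335.85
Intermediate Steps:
225153/(((11*16)*33)) + 146463/s(493, -465) = 225153/(((11*16)*33)) + 146463/493 = 225153/((176*33)) + 146463*(1/493) = 225153/5808 + 146463/493 = 225153*(1/5808) + 146463/493 = 75051/1936 + 146463/493 = 320552511/954448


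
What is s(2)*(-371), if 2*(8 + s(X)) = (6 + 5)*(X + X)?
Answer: -5194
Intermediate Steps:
s(X) = -8 + 11*X (s(X) = -8 + ((6 + 5)*(X + X))/2 = -8 + (11*(2*X))/2 = -8 + (22*X)/2 = -8 + 11*X)
s(2)*(-371) = (-8 + 11*2)*(-371) = (-8 + 22)*(-371) = 14*(-371) = -5194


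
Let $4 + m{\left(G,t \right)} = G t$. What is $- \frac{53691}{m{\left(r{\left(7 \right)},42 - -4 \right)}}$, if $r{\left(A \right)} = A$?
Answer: $- \frac{17897}{106} \approx -168.84$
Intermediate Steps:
$m{\left(G,t \right)} = -4 + G t$
$- \frac{53691}{m{\left(r{\left(7 \right)},42 - -4 \right)}} = - \frac{53691}{-4 + 7 \left(42 - -4\right)} = - \frac{53691}{-4 + 7 \left(42 + 4\right)} = - \frac{53691}{-4 + 7 \cdot 46} = - \frac{53691}{-4 + 322} = - \frac{53691}{318} = \left(-53691\right) \frac{1}{318} = - \frac{17897}{106}$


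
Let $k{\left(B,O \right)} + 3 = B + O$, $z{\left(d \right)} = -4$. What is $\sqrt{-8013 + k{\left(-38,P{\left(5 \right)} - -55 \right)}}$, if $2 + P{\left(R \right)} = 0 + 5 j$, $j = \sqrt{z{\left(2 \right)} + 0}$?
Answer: $\sqrt{-8001 + 10 i} \approx 0.0559 + 89.448 i$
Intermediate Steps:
$j = 2 i$ ($j = \sqrt{-4 + 0} = \sqrt{-4} = 2 i \approx 2.0 i$)
$P{\left(R \right)} = -2 + 10 i$ ($P{\left(R \right)} = -2 + \left(0 + 5 \cdot 2 i\right) = -2 + \left(0 + 10 i\right) = -2 + 10 i$)
$k{\left(B,O \right)} = -3 + B + O$ ($k{\left(B,O \right)} = -3 + \left(B + O\right) = -3 + B + O$)
$\sqrt{-8013 + k{\left(-38,P{\left(5 \right)} - -55 \right)}} = \sqrt{-8013 - \left(-12 - 10 i\right)} = \sqrt{-8013 + \left(12 + 10 i\right)} = \sqrt{-8001 + 10 i}$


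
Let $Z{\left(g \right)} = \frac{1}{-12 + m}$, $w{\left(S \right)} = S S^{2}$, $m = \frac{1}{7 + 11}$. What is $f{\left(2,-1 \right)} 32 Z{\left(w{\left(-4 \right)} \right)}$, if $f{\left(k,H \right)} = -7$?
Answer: $\frac{4032}{215} \approx 18.753$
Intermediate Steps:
$m = \frac{1}{18} \approx 0.055556$
$w{\left(S \right)} = S^{3}$
$Z{\left(g \right)} = - \frac{18}{215}$ ($Z{\left(g \right)} = \frac{1}{-12 + \frac{1}{18}} = \frac{1}{- \frac{215}{18}} = - \frac{18}{215}$)
$f{\left(2,-1 \right)} 32 Z{\left(w{\left(-4 \right)} \right)} = \left(-7\right) 32 \left(- \frac{18}{215}\right) = \left(-224\right) \left(- \frac{18}{215}\right) = \frac{4032}{215}$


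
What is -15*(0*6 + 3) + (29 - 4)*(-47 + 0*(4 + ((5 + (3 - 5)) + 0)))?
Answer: -1220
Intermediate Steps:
-15*(0*6 + 3) + (29 - 4)*(-47 + 0*(4 + ((5 + (3 - 5)) + 0))) = -15*(0 + 3) + 25*(-47 + 0*(4 + ((5 - 2) + 0))) = -15*3 + 25*(-47 + 0*(4 + (3 + 0))) = -45 + 25*(-47 + 0*(4 + 3)) = -45 + 25*(-47 + 0*7) = -45 + 25*(-47 + 0) = -45 + 25*(-47) = -45 - 1175 = -1220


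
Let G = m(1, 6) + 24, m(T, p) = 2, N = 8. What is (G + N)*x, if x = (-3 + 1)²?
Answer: 136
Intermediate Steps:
x = 4 (x = (-2)² = 4)
G = 26 (G = 2 + 24 = 26)
(G + N)*x = (26 + 8)*4 = 34*4 = 136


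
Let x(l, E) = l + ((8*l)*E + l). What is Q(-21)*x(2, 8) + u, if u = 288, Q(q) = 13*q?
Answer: -35748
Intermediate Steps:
x(l, E) = 2*l + 8*E*l (x(l, E) = l + (8*E*l + l) = l + (l + 8*E*l) = 2*l + 8*E*l)
Q(-21)*x(2, 8) + u = (13*(-21))*(2*2*(1 + 4*8)) + 288 = -546*2*(1 + 32) + 288 = -546*2*33 + 288 = -273*132 + 288 = -36036 + 288 = -35748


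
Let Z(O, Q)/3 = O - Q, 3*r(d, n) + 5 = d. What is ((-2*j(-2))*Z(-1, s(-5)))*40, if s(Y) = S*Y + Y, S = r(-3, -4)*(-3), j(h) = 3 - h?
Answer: -52800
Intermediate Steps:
r(d, n) = -5/3 + d/3
S = 8 (S = (-5/3 + (⅓)*(-3))*(-3) = (-5/3 - 1)*(-3) = -8/3*(-3) = 8)
s(Y) = 9*Y (s(Y) = 8*Y + Y = 9*Y)
Z(O, Q) = -3*Q + 3*O (Z(O, Q) = 3*(O - Q) = -3*Q + 3*O)
((-2*j(-2))*Z(-1, s(-5)))*40 = ((-2*(3 - 1*(-2)))*(-27*(-5) + 3*(-1)))*40 = ((-2*(3 + 2))*(-3*(-45) - 3))*40 = ((-2*5)*(135 - 3))*40 = -10*132*40 = -1320*40 = -52800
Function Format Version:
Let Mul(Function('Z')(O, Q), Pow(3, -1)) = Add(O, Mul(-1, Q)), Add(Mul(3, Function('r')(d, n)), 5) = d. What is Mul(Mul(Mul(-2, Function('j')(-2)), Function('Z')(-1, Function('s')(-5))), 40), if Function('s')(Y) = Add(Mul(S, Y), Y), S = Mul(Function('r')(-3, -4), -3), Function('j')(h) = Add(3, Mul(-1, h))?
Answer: -52800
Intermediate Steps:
Function('r')(d, n) = Add(Rational(-5, 3), Mul(Rational(1, 3), d))
S = 8 (S = Mul(Add(Rational(-5, 3), Mul(Rational(1, 3), -3)), -3) = Mul(Add(Rational(-5, 3), -1), -3) = Mul(Rational(-8, 3), -3) = 8)
Function('s')(Y) = Mul(9, Y) (Function('s')(Y) = Add(Mul(8, Y), Y) = Mul(9, Y))
Function('Z')(O, Q) = Add(Mul(-3, Q), Mul(3, O)) (Function('Z')(O, Q) = Mul(3, Add(O, Mul(-1, Q))) = Add(Mul(-3, Q), Mul(3, O)))
Mul(Mul(Mul(-2, Function('j')(-2)), Function('Z')(-1, Function('s')(-5))), 40) = Mul(Mul(Mul(-2, Add(3, Mul(-1, -2))), Add(Mul(-3, Mul(9, -5)), Mul(3, -1))), 40) = Mul(Mul(Mul(-2, Add(3, 2)), Add(Mul(-3, -45), -3)), 40) = Mul(Mul(Mul(-2, 5), Add(135, -3)), 40) = Mul(Mul(-10, 132), 40) = Mul(-1320, 40) = -52800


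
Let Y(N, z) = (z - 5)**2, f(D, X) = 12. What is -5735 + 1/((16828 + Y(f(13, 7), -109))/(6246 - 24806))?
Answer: -1336400/233 ≈ -5735.6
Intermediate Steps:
Y(N, z) = (-5 + z)**2
-5735 + 1/((16828 + Y(f(13, 7), -109))/(6246 - 24806)) = -5735 + 1/((16828 + (-5 - 109)**2)/(6246 - 24806)) = -5735 + 1/((16828 + (-114)**2)/(-18560)) = -5735 + 1/((16828 + 12996)*(-1/18560)) = -5735 + 1/(29824*(-1/18560)) = -5735 + 1/(-233/145) = -5735 - 145/233 = -1336400/233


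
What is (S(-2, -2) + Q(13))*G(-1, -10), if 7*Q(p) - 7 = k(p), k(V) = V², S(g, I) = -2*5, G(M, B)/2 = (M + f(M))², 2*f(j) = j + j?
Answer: 848/7 ≈ 121.14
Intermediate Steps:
f(j) = j (f(j) = (j + j)/2 = (2*j)/2 = j)
G(M, B) = 8*M² (G(M, B) = 2*(M + M)² = 2*(2*M)² = 2*(4*M²) = 8*M²)
S(g, I) = -10
Q(p) = 1 + p²/7
(S(-2, -2) + Q(13))*G(-1, -10) = (-10 + (1 + (⅐)*13²))*(8*(-1)²) = (-10 + (1 + (⅐)*169))*(8*1) = (-10 + (1 + 169/7))*8 = (-10 + 176/7)*8 = (106/7)*8 = 848/7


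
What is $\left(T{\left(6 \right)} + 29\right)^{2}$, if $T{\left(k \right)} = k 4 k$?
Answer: $29929$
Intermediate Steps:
$T{\left(k \right)} = 4 k^{2}$ ($T{\left(k \right)} = 4 k k = 4 k^{2}$)
$\left(T{\left(6 \right)} + 29\right)^{2} = \left(4 \cdot 6^{2} + 29\right)^{2} = \left(4 \cdot 36 + 29\right)^{2} = \left(144 + 29\right)^{2} = 173^{2} = 29929$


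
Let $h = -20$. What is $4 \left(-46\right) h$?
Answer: $3680$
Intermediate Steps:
$4 \left(-46\right) h = 4 \left(-46\right) \left(-20\right) = \left(-184\right) \left(-20\right) = 3680$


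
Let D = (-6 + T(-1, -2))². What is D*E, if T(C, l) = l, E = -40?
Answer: -2560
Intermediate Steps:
D = 64 (D = (-6 - 2)² = (-8)² = 64)
D*E = 64*(-40) = -2560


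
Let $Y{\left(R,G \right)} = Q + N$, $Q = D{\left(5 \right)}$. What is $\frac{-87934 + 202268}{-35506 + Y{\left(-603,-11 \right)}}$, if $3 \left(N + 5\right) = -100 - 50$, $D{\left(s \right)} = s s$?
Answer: $- \frac{57167}{17768} \approx -3.2174$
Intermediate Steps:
$D{\left(s \right)} = s^{2}$
$N = -55$ ($N = -5 + \frac{-100 - 50}{3} = -5 + \frac{1}{3} \left(-150\right) = -5 - 50 = -55$)
$Q = 25$ ($Q = 5^{2} = 25$)
$Y{\left(R,G \right)} = -30$ ($Y{\left(R,G \right)} = 25 - 55 = -30$)
$\frac{-87934 + 202268}{-35506 + Y{\left(-603,-11 \right)}} = \frac{-87934 + 202268}{-35506 - 30} = \frac{114334}{-35536} = 114334 \left(- \frac{1}{35536}\right) = - \frac{57167}{17768}$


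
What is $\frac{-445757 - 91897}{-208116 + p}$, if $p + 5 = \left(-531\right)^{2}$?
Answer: $- \frac{20679}{2840} \approx -7.2813$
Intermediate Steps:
$p = 281956$ ($p = -5 + \left(-531\right)^{2} = -5 + 281961 = 281956$)
$\frac{-445757 - 91897}{-208116 + p} = \frac{-445757 - 91897}{-208116 + 281956} = - \frac{537654}{73840} = \left(-537654\right) \frac{1}{73840} = - \frac{20679}{2840}$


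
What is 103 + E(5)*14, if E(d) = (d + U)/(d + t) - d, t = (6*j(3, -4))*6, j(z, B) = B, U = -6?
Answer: 4601/139 ≈ 33.101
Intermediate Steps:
t = -144 (t = (6*(-4))*6 = -24*6 = -144)
E(d) = -d + (-6 + d)/(-144 + d) (E(d) = (d - 6)/(d - 144) - d = (-6 + d)/(-144 + d) - d = -d + (-6 + d)/(-144 + d))
103 + E(5)*14 = 103 + ((-6 - 1*5² + 145*5)/(-144 + 5))*14 = 103 + ((-6 - 1*25 + 725)/(-139))*14 = 103 - (-6 - 25 + 725)/139*14 = 103 - 1/139*694*14 = 103 - 694/139*14 = 103 - 9716/139 = 4601/139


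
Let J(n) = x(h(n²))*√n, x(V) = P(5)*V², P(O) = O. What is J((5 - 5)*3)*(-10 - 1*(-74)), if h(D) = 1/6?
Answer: 0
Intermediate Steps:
h(D) = ⅙
x(V) = 5*V²
J(n) = 5*√n/36 (J(n) = (5*(⅙)²)*√n = (5*(1/36))*√n = 5*√n/36)
J((5 - 5)*3)*(-10 - 1*(-74)) = (5*√((5 - 5)*3)/36)*(-10 - 1*(-74)) = (5*√(0*3)/36)*(-10 + 74) = (5*√0/36)*64 = ((5/36)*0)*64 = 0*64 = 0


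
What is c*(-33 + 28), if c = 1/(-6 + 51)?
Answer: -⅑ ≈ -0.11111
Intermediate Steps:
c = 1/45 ≈ 0.022222
c*(-33 + 28) = (-33 + 28)/45 = (1/45)*(-5) = -⅑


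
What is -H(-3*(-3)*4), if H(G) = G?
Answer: -36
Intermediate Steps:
-H(-3*(-3)*4) = -(-3*(-3))*4 = -9*4 = -1*36 = -36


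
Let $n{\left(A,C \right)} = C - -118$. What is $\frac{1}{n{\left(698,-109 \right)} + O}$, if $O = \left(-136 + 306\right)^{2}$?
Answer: $\frac{1}{28909} \approx 3.4591 \cdot 10^{-5}$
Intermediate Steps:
$O = 28900$ ($O = 170^{2} = 28900$)
$n{\left(A,C \right)} = 118 + C$ ($n{\left(A,C \right)} = C + 118 = 118 + C$)
$\frac{1}{n{\left(698,-109 \right)} + O} = \frac{1}{\left(118 - 109\right) + 28900} = \frac{1}{9 + 28900} = \frac{1}{28909}$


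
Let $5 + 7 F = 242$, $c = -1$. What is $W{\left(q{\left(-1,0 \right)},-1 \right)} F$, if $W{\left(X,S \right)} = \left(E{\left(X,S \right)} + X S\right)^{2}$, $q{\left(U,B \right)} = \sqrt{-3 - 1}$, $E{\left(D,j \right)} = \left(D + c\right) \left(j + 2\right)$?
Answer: $\frac{237}{7} \approx 33.857$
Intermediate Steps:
$E{\left(D,j \right)} = \left(-1 + D\right) \left(2 + j\right)$ ($E{\left(D,j \right)} = \left(D - 1\right) \left(j + 2\right) = \left(-1 + D\right) \left(2 + j\right)$)
$q{\left(U,B \right)} = 2 i$ ($q{\left(U,B \right)} = \sqrt{-4} = 2 i$)
$F = \frac{237}{7}$ ($F = - \frac{5}{7} + \frac{1}{7} \cdot 242 = - \frac{5}{7} + \frac{242}{7} = \frac{237}{7} \approx 33.857$)
$W{\left(X,S \right)} = \left(-2 - S + 2 X + 2 S X\right)^{2}$ ($W{\left(X,S \right)} = \left(\left(-2 - S + 2 X + X S\right) + X S\right)^{2} = \left(\left(-2 - S + 2 X + S X\right) + S X\right)^{2} = \left(-2 - S + 2 X + 2 S X\right)^{2}$)
$W{\left(q{\left(-1,0 \right)},-1 \right)} F = \left(-2 - -1 + 2 \cdot 2 i + 2 \left(-1\right) 2 i\right)^{2} \cdot \frac{237}{7} = \left(-2 + 1 + 4 i - 4 i\right)^{2} \cdot \frac{237}{7} = \left(-1\right)^{2} \cdot \frac{237}{7} = 1 \cdot \frac{237}{7} = \frac{237}{7}$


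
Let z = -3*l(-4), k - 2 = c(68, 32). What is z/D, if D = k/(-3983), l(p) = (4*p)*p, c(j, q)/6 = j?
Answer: 382368/205 ≈ 1865.2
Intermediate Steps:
c(j, q) = 6*j
k = 410 (k = 2 + 6*68 = 2 + 408 = 410)
l(p) = 4*p²
z = -192 (z = -12*(-4)² = -12*16 = -3*64 = -192)
D = -410/3983 (D = 410/(-3983) = 410*(-1/3983) = -410/3983 ≈ -0.10294)
z/D = -192/(-410/3983) = -192*(-3983/410) = 382368/205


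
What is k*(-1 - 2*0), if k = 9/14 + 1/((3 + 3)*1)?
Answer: -17/21 ≈ -0.80952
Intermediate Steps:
k = 17/21 (k = 9*(1/14) + 1/6 = 9/14 + (⅙)*1 = 9/14 + ⅙ = 17/21 ≈ 0.80952)
k*(-1 - 2*0) = 17*(-1 - 2*0)/21 = 17*(-1 + 0)/21 = (17/21)*(-1) = -17/21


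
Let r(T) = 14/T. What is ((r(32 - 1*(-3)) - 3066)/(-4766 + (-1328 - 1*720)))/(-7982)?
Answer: -3832/67986685 ≈ -5.6364e-5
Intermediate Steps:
((r(32 - 1*(-3)) - 3066)/(-4766 + (-1328 - 1*720)))/(-7982) = ((14/(32 - 1*(-3)) - 3066)/(-4766 + (-1328 - 1*720)))/(-7982) = ((14/(32 + 3) - 3066)/(-4766 + (-1328 - 720)))*(-1/7982) = ((14/35 - 3066)/(-4766 - 2048))*(-1/7982) = ((14*(1/35) - 3066)/(-6814))*(-1/7982) = ((⅖ - 3066)*(-1/6814))*(-1/7982) = -15328/5*(-1/6814)*(-1/7982) = (7664/17035)*(-1/7982) = -3832/67986685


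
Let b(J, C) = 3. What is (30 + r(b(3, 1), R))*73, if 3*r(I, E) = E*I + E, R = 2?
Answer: 7154/3 ≈ 2384.7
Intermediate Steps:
r(I, E) = E/3 + E*I/3 (r(I, E) = (E*I + E)/3 = (E + E*I)/3 = E/3 + E*I/3)
(30 + r(b(3, 1), R))*73 = (30 + (⅓)*2*(1 + 3))*73 = (30 + (⅓)*2*4)*73 = (30 + 8/3)*73 = (98/3)*73 = 7154/3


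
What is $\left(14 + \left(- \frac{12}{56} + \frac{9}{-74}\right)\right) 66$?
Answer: $\frac{233574}{259} \approx 901.83$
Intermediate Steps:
$\left(14 + \left(- \frac{12}{56} + \frac{9}{-74}\right)\right) 66 = \left(14 + \left(\left(-12\right) \frac{1}{56} + 9 \left(- \frac{1}{74}\right)\right)\right) 66 = \left(14 - \frac{87}{259}\right) 66 = \frac{3539}{259} \cdot 66 = \frac{233574}{259}$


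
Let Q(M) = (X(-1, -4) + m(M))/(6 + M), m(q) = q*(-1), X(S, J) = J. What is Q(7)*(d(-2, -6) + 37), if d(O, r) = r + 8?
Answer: -33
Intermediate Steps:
m(q) = -q
Q(M) = (-4 - M)/(6 + M)
d(O, r) = 8 + r
Q(7)*(d(-2, -6) + 37) = ((-4 - 1*7)/(6 + 7))*((8 - 6) + 37) = ((-4 - 7)/13)*(2 + 37) = ((1/13)*(-11))*39 = -11/13*39 = -33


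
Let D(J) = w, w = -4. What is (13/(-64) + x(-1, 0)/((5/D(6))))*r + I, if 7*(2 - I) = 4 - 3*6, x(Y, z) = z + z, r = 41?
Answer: -277/64 ≈ -4.3281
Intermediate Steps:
x(Y, z) = 2*z
D(J) = -4
I = 4 (I = 2 - (4 - 3*6)/7 = 2 - (4 - 18)/7 = 2 - ⅐*(-14) = 2 + 2 = 4)
(13/(-64) + x(-1, 0)/((5/D(6))))*r + I = (13/(-64) + (2*0)/((5/(-4))))*41 + 4 = (13*(-1/64) + 0/((5*(-¼))))*41 + 4 = (-13/64 + 0/(-5/4))*41 + 4 = (-13/64 + 0*(-⅘))*41 + 4 = (-13/64 + 0)*41 + 4 = -13/64*41 + 4 = -533/64 + 4 = -277/64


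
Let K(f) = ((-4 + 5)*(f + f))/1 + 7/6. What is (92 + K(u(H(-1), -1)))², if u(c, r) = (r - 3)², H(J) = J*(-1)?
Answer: 564001/36 ≈ 15667.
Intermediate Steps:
H(J) = -J
u(c, r) = (-3 + r)²
K(f) = 7/6 + 2*f (K(f) = (1*(2*f))*1 + 7*(⅙) = (2*f)*1 + 7/6 = 2*f + 7/6 = 7/6 + 2*f)
(92 + K(u(H(-1), -1)))² = (92 + (7/6 + 2*(-3 - 1)²))² = (92 + (7/6 + 2*(-4)²))² = (92 + (7/6 + 2*16))² = (92 + (7/6 + 32))² = (92 + 199/6)² = (751/6)² = 564001/36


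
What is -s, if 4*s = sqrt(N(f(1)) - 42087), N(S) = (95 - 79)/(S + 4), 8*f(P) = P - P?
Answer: -I*sqrt(42083)/4 ≈ -51.285*I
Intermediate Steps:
f(P) = 0 (f(P) = (P - P)/8 = (1/8)*0 = 0)
N(S) = 16/(4 + S)
s = I*sqrt(42083)/4 (s = sqrt(16/(4 + 0) - 42087)/4 = sqrt(16/4 - 42087)/4 = sqrt(16*(1/4) - 42087)/4 = sqrt(4 - 42087)/4 = sqrt(-42083)/4 = (I*sqrt(42083))/4 = I*sqrt(42083)/4 ≈ 51.285*I)
-s = -I*sqrt(42083)/4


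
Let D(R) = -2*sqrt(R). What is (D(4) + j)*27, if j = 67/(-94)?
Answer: -11961/94 ≈ -127.24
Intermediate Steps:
j = -67/94 (j = 67*(-1/94) = -67/94 ≈ -0.71277)
(D(4) + j)*27 = (-2*sqrt(4) - 67/94)*27 = (-2*2 - 67/94)*27 = (-4 - 67/94)*27 = -443/94*27 = -11961/94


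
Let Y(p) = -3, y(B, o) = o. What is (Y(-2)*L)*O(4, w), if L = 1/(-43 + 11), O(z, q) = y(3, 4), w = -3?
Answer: 3/8 ≈ 0.37500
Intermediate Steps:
O(z, q) = 4
L = -1/32 (L = 1/(-32) = -1/32 ≈ -0.031250)
(Y(-2)*L)*O(4, w) = -3*(-1/32)*4 = (3/32)*4 = 3/8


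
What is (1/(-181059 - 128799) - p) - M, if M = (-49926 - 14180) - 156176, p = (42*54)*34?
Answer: 44362369859/309858 ≈ 1.4317e+5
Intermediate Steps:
p = 77112 (p = 2268*34 = 77112)
M = -220282 (M = -64106 - 156176 = -220282)
(1/(-181059 - 128799) - p) - M = (1/(-181059 - 128799) - 1*77112) - 1*(-220282) = (1/(-309858) - 77112) + 220282 = (-1/309858 - 77112) + 220282 = -23893770097/309858 + 220282 = 44362369859/309858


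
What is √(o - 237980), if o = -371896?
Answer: 6*I*√16941 ≈ 780.95*I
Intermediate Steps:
√(o - 237980) = √(-371896 - 237980) = √(-609876) = 6*I*√16941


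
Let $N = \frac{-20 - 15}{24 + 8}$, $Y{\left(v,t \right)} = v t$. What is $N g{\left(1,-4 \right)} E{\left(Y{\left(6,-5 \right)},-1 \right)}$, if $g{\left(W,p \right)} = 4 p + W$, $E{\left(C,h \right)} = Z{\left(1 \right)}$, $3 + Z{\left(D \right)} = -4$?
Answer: $- \frac{3675}{32} \approx -114.84$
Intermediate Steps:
$Z{\left(D \right)} = -7$ ($Z{\left(D \right)} = -3 - 4 = -7$)
$Y{\left(v,t \right)} = t v$
$E{\left(C,h \right)} = -7$
$N = - \frac{35}{32} \approx -1.0938$
$g{\left(W,p \right)} = W + 4 p$
$N g{\left(1,-4 \right)} E{\left(Y{\left(6,-5 \right)},-1 \right)} = - \frac{35 \left(1 + 4 \left(-4\right)\right)}{32} \left(-7\right) = - \frac{35 \left(1 - 16\right)}{32} \left(-7\right) = \left(- \frac{35}{32}\right) \left(-15\right) \left(-7\right) = \frac{525}{32} \left(-7\right) = - \frac{3675}{32}$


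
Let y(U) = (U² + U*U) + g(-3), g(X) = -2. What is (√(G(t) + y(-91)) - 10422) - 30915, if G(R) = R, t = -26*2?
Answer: -41337 + 2*√4127 ≈ -41209.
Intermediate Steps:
t = -52
y(U) = -2 + 2*U² (y(U) = (U² + U*U) - 2 = (U² + U²) - 2 = 2*U² - 2 = -2 + 2*U²)
(√(G(t) + y(-91)) - 10422) - 30915 = (√(-52 + (-2 + 2*(-91)²)) - 10422) - 30915 = (√(-52 + (-2 + 2*8281)) - 10422) - 30915 = (√(-52 + (-2 + 16562)) - 10422) - 30915 = (√(-52 + 16560) - 10422) - 30915 = (√16508 - 10422) - 30915 = (2*√4127 - 10422) - 30915 = (-10422 + 2*√4127) - 30915 = -41337 + 2*√4127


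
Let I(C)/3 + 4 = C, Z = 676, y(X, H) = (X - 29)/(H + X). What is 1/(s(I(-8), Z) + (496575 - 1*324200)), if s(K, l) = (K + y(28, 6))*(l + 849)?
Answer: 34/3992625 ≈ 8.5157e-6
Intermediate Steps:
y(X, H) = (-29 + X)/(H + X)
I(C) = -12 + 3*C
s(K, l) = (849 + l)*(-1/34 + K) (s(K, l) = (K + (-29 + 28)/(6 + 28))*(l + 849) = (K - 1/34)*(849 + l) = (-1/34 + K)*(849 + l) = (849 + l)*(-1/34 + K))
1/(s(I(-8), Z) + (496575 - 1*324200)) = 1/((-849/34 + 849*(-12 + 3*(-8)) - 1/34*676 + (-12 + 3*(-8))*676) + (496575 - 1*324200)) = 1/((-849/34 + 849*(-12 - 24) - 338/17 + (-12 - 24)*676) + (496575 - 324200)) = 1/((-849/34 + 849*(-36) - 338/17 - 36*676) + 172375) = 1/((-849/34 - 30564 - 338/17 - 24336) + 172375) = 1/(-1868125/34 + 172375) = 1/(3992625/34) = 34/3992625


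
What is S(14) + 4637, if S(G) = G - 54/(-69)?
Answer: 106991/23 ≈ 4651.8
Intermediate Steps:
S(G) = 18/23 + G (S(G) = G - 54*(-1/69) = G + 18/23 = 18/23 + G)
S(14) + 4637 = (18/23 + 14) + 4637 = 340/23 + 4637 = 106991/23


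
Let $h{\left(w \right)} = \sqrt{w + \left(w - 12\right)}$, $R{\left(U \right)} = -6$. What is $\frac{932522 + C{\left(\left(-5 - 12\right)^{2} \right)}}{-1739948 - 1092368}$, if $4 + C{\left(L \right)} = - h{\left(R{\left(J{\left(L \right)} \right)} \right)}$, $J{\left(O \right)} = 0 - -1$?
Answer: $- \frac{466259}{1416158} + \frac{i \sqrt{6}}{1416158} \approx -0.32924 + 1.7297 \cdot 10^{-6} i$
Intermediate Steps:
$J{\left(O \right)} = 1$ ($J{\left(O \right)} = 0 + 1 = 1$)
$h{\left(w \right)} = \sqrt{-12 + 2 w}$ ($h{\left(w \right)} = \sqrt{w + \left(-12 + w\right)} = \sqrt{-12 + 2 w}$)
$C{\left(L \right)} = -4 - 2 i \sqrt{6}$ ($C{\left(L \right)} = -4 - \sqrt{-12 + 2 \left(-6\right)} = -4 - \sqrt{-12 - 12} = -4 - \sqrt{-24} = -4 - 2 i \sqrt{6}$)
$\frac{932522 + C{\left(\left(-5 - 12\right)^{2} \right)}}{-1739948 - 1092368} = \frac{932522 - \left(4 + 2 i \sqrt{6}\right)}{-1739948 - 1092368} = \frac{932518 - 2 i \sqrt{6}}{-2832316} = \left(932518 - 2 i \sqrt{6}\right) \left(- \frac{1}{2832316}\right) = - \frac{466259}{1416158} + \frac{i \sqrt{6}}{1416158}$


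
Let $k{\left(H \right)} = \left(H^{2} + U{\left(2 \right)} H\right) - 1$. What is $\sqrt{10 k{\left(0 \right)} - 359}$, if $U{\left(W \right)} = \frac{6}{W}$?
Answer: $3 i \sqrt{41} \approx 19.209 i$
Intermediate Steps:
$k{\left(H \right)} = -1 + H^{2} + 3 H$ ($k{\left(H \right)} = \left(H^{2} + \frac{6}{2} H\right) - 1 = \left(H^{2} + 6 \cdot \frac{1}{2} H\right) - 1 = \left(H^{2} + 3 H\right) - 1 = -1 + H^{2} + 3 H$)
$\sqrt{10 k{\left(0 \right)} - 359} = \sqrt{10 \left(-1 + 0^{2} + 3 \cdot 0\right) - 359} = \sqrt{10 \left(-1 + 0 + 0\right) - 359} = \sqrt{10 \left(-1\right) - 359} = \sqrt{-10 - 359} = \sqrt{-369} = 3 i \sqrt{41}$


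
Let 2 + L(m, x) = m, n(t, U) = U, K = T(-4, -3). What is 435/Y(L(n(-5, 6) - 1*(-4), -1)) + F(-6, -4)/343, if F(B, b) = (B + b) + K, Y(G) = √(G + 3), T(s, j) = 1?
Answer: -9/343 + 435*√11/11 ≈ 131.13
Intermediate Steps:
K = 1
L(m, x) = -2 + m
Y(G) = √(3 + G)
F(B, b) = 1 + B + b (F(B, b) = (B + b) + 1 = 1 + B + b)
435/Y(L(n(-5, 6) - 1*(-4), -1)) + F(-6, -4)/343 = 435/(√(3 + (-2 + (6 - 1*(-4))))) + (1 - 6 - 4)/343 = 435/(√(3 + (-2 + (6 + 4)))) - 9*1/343 = 435/(√(3 + (-2 + 10))) - 9/343 = 435/(√(3 + 8)) - 9/343 = 435/(√11) - 9/343 = 435*(√11/11) - 9/343 = 435*√11/11 - 9/343 = -9/343 + 435*√11/11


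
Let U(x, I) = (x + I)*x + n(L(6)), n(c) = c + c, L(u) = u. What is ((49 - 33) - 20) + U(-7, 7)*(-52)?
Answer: -628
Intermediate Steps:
n(c) = 2*c
U(x, I) = 12 + x*(I + x) (U(x, I) = (x + I)*x + 2*6 = (I + x)*x + 12 = x*(I + x) + 12 = 12 + x*(I + x))
((49 - 33) - 20) + U(-7, 7)*(-52) = ((49 - 33) - 20) + (12 + (-7)**2 + 7*(-7))*(-52) = (16 - 20) + (12 + 49 - 49)*(-52) = -4 + 12*(-52) = -4 - 624 = -628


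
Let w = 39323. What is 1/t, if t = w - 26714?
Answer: 1/12609 ≈ 7.9308e-5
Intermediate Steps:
t = 12609 (t = 39323 - 26714 = 12609)
1/t = 1/12609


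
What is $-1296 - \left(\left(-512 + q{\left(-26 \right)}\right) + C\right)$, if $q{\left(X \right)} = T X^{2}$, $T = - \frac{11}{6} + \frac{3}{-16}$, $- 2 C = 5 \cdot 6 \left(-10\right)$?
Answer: $\frac{5185}{12} \approx 432.08$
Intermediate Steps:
$C = 150$ ($C = - \frac{5 \cdot 6 \left(-10\right)}{2} = - \frac{30 \left(-10\right)}{2} = \left(- \frac{1}{2}\right) \left(-300\right) = 150$)
$T = - \frac{97}{48}$ ($T = \left(-11\right) \frac{1}{6} + 3 \left(- \frac{1}{16}\right) = - \frac{11}{6} - \frac{3}{16} = - \frac{97}{48} \approx -2.0208$)
$q{\left(X \right)} = - \frac{97 X^{2}}{48}$
$-1296 - \left(\left(-512 + q{\left(-26 \right)}\right) + C\right) = -1296 - \left(\left(-512 - \frac{97 \left(-26\right)^{2}}{48}\right) + 150\right) = -1296 - \left(\left(-512 - \frac{16393}{12}\right) + 150\right) = -1296 - \left(- \frac{22537}{12} + 150\right) = -1296 - - \frac{20737}{12} = -1296 + \frac{20737}{12} = \frac{5185}{12}$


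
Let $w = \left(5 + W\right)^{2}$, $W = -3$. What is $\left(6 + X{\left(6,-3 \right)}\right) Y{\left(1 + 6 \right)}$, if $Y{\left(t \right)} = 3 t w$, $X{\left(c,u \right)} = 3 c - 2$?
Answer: $1848$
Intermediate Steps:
$w = 4$ ($w = \left(5 - 3\right)^{2} = 2^{2} = 4$)
$X{\left(c,u \right)} = -2 + 3 c$
$Y{\left(t \right)} = 12 t$ ($Y{\left(t \right)} = 3 t 4 = 12 t$)
$\left(6 + X{\left(6,-3 \right)}\right) Y{\left(1 + 6 \right)} = \left(6 + \left(-2 + 3 \cdot 6\right)\right) 12 \left(1 + 6\right) = \left(6 + \left(-2 + 18\right)\right) 12 \cdot 7 = \left(6 + 16\right) 84 = 22 \cdot 84 = 1848$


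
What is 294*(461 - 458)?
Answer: 882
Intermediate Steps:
294*(461 - 458) = 294*3 = 882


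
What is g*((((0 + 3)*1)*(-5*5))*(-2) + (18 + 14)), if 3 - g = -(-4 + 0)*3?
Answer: -1638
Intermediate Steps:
g = -9 (g = 3 - (-1)*(-4 + 0)*3 = 3 - (-1)*(-4*3) = 3 - (-1)*(-12) = 3 - 1*12 = 3 - 12 = -9)
g*((((0 + 3)*1)*(-5*5))*(-2) + (18 + 14)) = -9*((((0 + 3)*1)*(-5*5))*(-2) + (18 + 14)) = -9*(((3*1)*(-25))*(-2) + 32) = -9*((3*(-25))*(-2) + 32) = -9*(-75*(-2) + 32) = -9*(150 + 32) = -9*182 = -1638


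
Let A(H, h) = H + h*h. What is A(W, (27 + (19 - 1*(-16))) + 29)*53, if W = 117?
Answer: 445094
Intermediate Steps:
A(H, h) = H + h**2
A(W, (27 + (19 - 1*(-16))) + 29)*53 = (117 + ((27 + (19 - 1*(-16))) + 29)**2)*53 = (117 + ((27 + (19 + 16)) + 29)**2)*53 = (117 + ((27 + 35) + 29)**2)*53 = (117 + (62 + 29)**2)*53 = (117 + 91**2)*53 = (117 + 8281)*53 = 8398*53 = 445094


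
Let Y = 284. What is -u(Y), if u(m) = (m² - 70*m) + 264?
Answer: -61040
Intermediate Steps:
u(m) = 264 + m² - 70*m
-u(Y) = -(264 + 284² - 70*284) = -(264 + 80656 - 19880) = -1*61040 = -61040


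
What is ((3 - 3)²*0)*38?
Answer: 0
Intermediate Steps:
((3 - 3)²*0)*38 = (0²*0)*38 = (0*0)*38 = 0*38 = 0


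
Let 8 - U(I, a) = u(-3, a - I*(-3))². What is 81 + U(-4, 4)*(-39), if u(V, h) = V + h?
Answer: 4488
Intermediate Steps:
U(I, a) = 8 - (-3 + a + 3*I)² (U(I, a) = 8 - (-3 + (a - I*(-3)))² = 8 - (-3 + (a - (-3)*I))² = 8 - (-3 + (a + 3*I))² = 8 - (-3 + a + 3*I)²)
81 + U(-4, 4)*(-39) = 81 + (8 - (-3 + 4 + 3*(-4))²)*(-39) = 81 + (8 - (-3 + 4 - 12)²)*(-39) = 81 + (8 - 1*(-11)²)*(-39) = 81 + (8 - 1*121)*(-39) = 81 + (8 - 121)*(-39) = 81 - 113*(-39) = 81 + 4407 = 4488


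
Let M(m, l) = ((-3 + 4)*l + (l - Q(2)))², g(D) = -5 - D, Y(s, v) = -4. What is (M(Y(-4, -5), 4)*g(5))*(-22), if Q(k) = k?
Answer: 7920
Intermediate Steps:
M(m, l) = (-2 + 2*l)² (M(m, l) = ((-3 + 4)*l + (l - 1*2))² = (1*l + (l - 2))² = (l + (-2 + l))² = (-2 + 2*l)²)
(M(Y(-4, -5), 4)*g(5))*(-22) = ((4*(-1 + 4)²)*(-5 - 1*5))*(-22) = ((4*3²)*(-5 - 5))*(-22) = ((4*9)*(-10))*(-22) = (36*(-10))*(-22) = -360*(-22) = 7920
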